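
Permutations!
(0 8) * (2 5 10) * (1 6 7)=[8, 6, 5, 3, 4, 10, 7, 1, 0, 9, 2]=(0 8)(1 6 7)(2 5 10)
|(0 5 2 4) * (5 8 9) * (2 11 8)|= |(0 2 4)(5 11 8 9)|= 12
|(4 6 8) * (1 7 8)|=|(1 7 8 4 6)|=5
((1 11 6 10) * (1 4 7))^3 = ((1 11 6 10 4 7))^3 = (1 10)(4 11)(6 7)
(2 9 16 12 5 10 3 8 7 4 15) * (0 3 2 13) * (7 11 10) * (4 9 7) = [3, 1, 7, 8, 15, 4, 6, 9, 11, 16, 2, 10, 5, 0, 14, 13, 12] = (0 3 8 11 10 2 7 9 16 12 5 4 15 13)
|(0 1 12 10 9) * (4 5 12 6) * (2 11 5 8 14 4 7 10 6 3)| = |(0 1 3 2 11 5 12 6 7 10 9)(4 8 14)| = 33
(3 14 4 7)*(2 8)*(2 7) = [0, 1, 8, 14, 2, 5, 6, 3, 7, 9, 10, 11, 12, 13, 4] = (2 8 7 3 14 4)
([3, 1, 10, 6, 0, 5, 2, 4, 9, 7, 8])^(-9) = (10)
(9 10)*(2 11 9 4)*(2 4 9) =(2 11)(9 10) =[0, 1, 11, 3, 4, 5, 6, 7, 8, 10, 9, 2]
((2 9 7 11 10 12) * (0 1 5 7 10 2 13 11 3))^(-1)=((0 1 5 7 3)(2 9 10 12 13 11))^(-1)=(0 3 7 5 1)(2 11 13 12 10 9)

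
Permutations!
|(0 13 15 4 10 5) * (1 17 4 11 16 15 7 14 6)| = 30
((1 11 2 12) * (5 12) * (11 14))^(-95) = (1 14 11 2 5 12)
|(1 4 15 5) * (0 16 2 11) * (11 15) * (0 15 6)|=20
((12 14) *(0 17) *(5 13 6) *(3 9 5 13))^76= (17)(3 9 5)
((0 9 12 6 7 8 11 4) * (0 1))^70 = (0 4 8 6 9 1 11 7 12)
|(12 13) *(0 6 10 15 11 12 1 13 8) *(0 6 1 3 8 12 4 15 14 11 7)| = 12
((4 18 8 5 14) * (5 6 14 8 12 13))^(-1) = ((4 18 12 13 5 8 6 14))^(-1) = (4 14 6 8 5 13 12 18)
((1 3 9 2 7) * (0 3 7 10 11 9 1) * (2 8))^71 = (0 7 1 3)(2 10 11 9 8)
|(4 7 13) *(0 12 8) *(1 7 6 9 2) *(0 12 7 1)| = |(0 7 13 4 6 9 2)(8 12)| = 14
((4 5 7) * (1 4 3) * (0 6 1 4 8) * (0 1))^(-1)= ((0 6)(1 8)(3 4 5 7))^(-1)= (0 6)(1 8)(3 7 5 4)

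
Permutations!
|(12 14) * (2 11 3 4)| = 4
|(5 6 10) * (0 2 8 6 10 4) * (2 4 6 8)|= |(0 4)(5 10)|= 2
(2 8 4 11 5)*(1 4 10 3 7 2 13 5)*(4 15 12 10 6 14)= (1 15 12 10 3 7 2 8 6 14 4 11)(5 13)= [0, 15, 8, 7, 11, 13, 14, 2, 6, 9, 3, 1, 10, 5, 4, 12]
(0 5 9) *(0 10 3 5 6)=(0 6)(3 5 9 10)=[6, 1, 2, 5, 4, 9, 0, 7, 8, 10, 3]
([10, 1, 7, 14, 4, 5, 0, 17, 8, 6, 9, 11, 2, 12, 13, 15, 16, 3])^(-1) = [6, 1, 12, 17, 4, 5, 9, 2, 8, 10, 0, 11, 13, 14, 3, 15, 16, 7]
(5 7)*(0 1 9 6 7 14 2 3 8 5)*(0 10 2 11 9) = (0 1)(2 3 8 5 14 11 9 6 7 10) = [1, 0, 3, 8, 4, 14, 7, 10, 5, 6, 2, 9, 12, 13, 11]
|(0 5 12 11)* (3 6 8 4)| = 4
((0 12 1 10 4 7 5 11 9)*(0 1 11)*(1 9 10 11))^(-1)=(0 5 7 4 10 11 1 12)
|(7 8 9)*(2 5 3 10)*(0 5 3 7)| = |(0 5 7 8 9)(2 3 10)| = 15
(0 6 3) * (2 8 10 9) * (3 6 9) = (0 9 2 8 10 3) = [9, 1, 8, 0, 4, 5, 6, 7, 10, 2, 3]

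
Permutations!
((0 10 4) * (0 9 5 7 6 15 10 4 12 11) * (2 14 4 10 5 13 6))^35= (0 11 12 10)(2 7 5 15 6 13 9 4 14)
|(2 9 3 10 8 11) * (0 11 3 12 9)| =|(0 11 2)(3 10 8)(9 12)| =6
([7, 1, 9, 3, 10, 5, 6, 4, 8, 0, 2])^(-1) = (0 9 2 10 4 7)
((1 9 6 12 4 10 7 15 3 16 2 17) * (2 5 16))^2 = (1 6 4 7 3 17 9 12 10 15 2)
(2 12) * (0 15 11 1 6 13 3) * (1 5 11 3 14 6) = (0 15 3)(2 12)(5 11)(6 13 14) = [15, 1, 12, 0, 4, 11, 13, 7, 8, 9, 10, 5, 2, 14, 6, 3]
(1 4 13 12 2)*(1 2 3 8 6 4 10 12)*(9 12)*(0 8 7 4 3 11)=[8, 10, 2, 7, 13, 5, 3, 4, 6, 12, 9, 0, 11, 1]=(0 8 6 3 7 4 13 1 10 9 12 11)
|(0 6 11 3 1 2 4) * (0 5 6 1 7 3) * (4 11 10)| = |(0 1 2 11)(3 7)(4 5 6 10)| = 4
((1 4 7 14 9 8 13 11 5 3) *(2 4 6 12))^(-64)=((1 6 12 2 4 7 14 9 8 13 11 5 3))^(-64)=(1 6 12 2 4 7 14 9 8 13 11 5 3)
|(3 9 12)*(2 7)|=6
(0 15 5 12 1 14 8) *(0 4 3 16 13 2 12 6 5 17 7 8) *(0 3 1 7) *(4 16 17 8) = (0 15 8 16 13 2 12 7 4 1 14 3 17)(5 6) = [15, 14, 12, 17, 1, 6, 5, 4, 16, 9, 10, 11, 7, 2, 3, 8, 13, 0]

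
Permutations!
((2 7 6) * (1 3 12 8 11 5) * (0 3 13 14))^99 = (14)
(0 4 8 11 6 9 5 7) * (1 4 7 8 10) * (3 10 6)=(0 7)(1 4 6 9 5 8 11 3 10)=[7, 4, 2, 10, 6, 8, 9, 0, 11, 5, 1, 3]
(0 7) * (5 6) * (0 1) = (0 7 1)(5 6) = [7, 0, 2, 3, 4, 6, 5, 1]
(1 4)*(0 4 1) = (0 4) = [4, 1, 2, 3, 0]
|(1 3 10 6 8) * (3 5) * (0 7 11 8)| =9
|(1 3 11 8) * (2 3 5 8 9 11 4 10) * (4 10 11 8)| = |(1 5 4 11 9 8)(2 3 10)| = 6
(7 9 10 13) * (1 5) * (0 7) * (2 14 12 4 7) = (0 2 14 12 4 7 9 10 13)(1 5) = [2, 5, 14, 3, 7, 1, 6, 9, 8, 10, 13, 11, 4, 0, 12]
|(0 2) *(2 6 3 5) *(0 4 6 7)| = |(0 7)(2 4 6 3 5)| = 10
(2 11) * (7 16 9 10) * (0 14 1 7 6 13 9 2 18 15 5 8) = (0 14 1 7 16 2 11 18 15 5 8)(6 13 9 10) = [14, 7, 11, 3, 4, 8, 13, 16, 0, 10, 6, 18, 12, 9, 1, 5, 2, 17, 15]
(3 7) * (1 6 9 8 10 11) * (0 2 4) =(0 2 4)(1 6 9 8 10 11)(3 7) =[2, 6, 4, 7, 0, 5, 9, 3, 10, 8, 11, 1]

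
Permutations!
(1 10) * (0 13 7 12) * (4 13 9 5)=(0 9 5 4 13 7 12)(1 10)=[9, 10, 2, 3, 13, 4, 6, 12, 8, 5, 1, 11, 0, 7]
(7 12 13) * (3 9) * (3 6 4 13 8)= (3 9 6 4 13 7 12 8)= [0, 1, 2, 9, 13, 5, 4, 12, 3, 6, 10, 11, 8, 7]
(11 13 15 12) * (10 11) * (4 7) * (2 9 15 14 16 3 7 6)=(2 9 15 12 10 11 13 14 16 3 7 4 6)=[0, 1, 9, 7, 6, 5, 2, 4, 8, 15, 11, 13, 10, 14, 16, 12, 3]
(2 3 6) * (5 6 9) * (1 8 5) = [0, 8, 3, 9, 4, 6, 2, 7, 5, 1] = (1 8 5 6 2 3 9)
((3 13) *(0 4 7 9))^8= (13)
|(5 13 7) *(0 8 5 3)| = |(0 8 5 13 7 3)| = 6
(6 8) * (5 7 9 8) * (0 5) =(0 5 7 9 8 6) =[5, 1, 2, 3, 4, 7, 0, 9, 6, 8]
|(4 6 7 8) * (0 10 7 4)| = 4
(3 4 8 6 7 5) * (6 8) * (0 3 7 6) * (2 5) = (8)(0 3 4)(2 5 7) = [3, 1, 5, 4, 0, 7, 6, 2, 8]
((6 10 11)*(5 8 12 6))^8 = ((5 8 12 6 10 11))^8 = (5 12 10)(6 11 8)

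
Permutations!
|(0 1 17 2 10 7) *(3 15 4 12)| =|(0 1 17 2 10 7)(3 15 4 12)| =12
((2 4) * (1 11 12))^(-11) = ((1 11 12)(2 4))^(-11) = (1 11 12)(2 4)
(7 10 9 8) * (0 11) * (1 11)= (0 1 11)(7 10 9 8)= [1, 11, 2, 3, 4, 5, 6, 10, 7, 8, 9, 0]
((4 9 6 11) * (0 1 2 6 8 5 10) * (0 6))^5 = ((0 1 2)(4 9 8 5 10 6 11))^5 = (0 2 1)(4 6 5 9 11 10 8)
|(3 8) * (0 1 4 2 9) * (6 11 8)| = 20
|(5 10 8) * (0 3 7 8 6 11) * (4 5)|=9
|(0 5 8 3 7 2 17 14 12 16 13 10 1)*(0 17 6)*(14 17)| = |(17)(0 5 8 3 7 2 6)(1 14 12 16 13 10)| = 42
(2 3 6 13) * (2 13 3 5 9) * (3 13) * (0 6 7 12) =(0 6 13 3 7 12)(2 5 9) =[6, 1, 5, 7, 4, 9, 13, 12, 8, 2, 10, 11, 0, 3]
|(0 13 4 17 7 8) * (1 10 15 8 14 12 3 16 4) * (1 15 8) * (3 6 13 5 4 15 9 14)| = |(0 5 4 17 7 3 16 15 1 10 8)(6 13 9 14 12)| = 55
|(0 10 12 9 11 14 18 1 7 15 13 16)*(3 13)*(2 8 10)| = 15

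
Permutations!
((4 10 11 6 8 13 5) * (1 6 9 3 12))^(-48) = ((1 6 8 13 5 4 10 11 9 3 12))^(-48) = (1 11 13 12 10 8 3 4 6 9 5)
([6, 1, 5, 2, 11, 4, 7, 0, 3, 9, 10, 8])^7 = (0 6 7)(2 5 4 11 8 3)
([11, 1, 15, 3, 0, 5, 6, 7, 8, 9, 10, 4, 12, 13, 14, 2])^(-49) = (0 4 11)(2 15)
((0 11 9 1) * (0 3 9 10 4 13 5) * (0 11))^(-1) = (1 9 3)(4 10 11 5 13)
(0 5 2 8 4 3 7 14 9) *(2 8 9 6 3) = (0 5 8 4 2 9)(3 7 14 6) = [5, 1, 9, 7, 2, 8, 3, 14, 4, 0, 10, 11, 12, 13, 6]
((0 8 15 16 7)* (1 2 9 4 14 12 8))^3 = ((0 1 2 9 4 14 12 8 15 16 7))^3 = (0 9 12 16 1 4 8 7 2 14 15)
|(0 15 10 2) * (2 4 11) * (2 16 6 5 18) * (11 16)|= |(0 15 10 4 16 6 5 18 2)|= 9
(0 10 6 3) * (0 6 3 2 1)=(0 10 3 6 2 1)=[10, 0, 1, 6, 4, 5, 2, 7, 8, 9, 3]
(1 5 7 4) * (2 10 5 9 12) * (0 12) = (0 12 2 10 5 7 4 1 9) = [12, 9, 10, 3, 1, 7, 6, 4, 8, 0, 5, 11, 2]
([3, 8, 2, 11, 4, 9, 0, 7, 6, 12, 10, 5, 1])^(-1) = (0 6 8 1 12 9 5 11 3)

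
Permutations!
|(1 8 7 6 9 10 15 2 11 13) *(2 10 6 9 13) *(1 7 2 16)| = |(1 8 2 11 16)(6 13 7 9)(10 15)| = 20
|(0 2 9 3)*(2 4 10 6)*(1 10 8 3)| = 20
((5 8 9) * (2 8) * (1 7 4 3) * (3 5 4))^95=((1 7 3)(2 8 9 4 5))^95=(9)(1 3 7)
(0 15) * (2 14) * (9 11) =(0 15)(2 14)(9 11) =[15, 1, 14, 3, 4, 5, 6, 7, 8, 11, 10, 9, 12, 13, 2, 0]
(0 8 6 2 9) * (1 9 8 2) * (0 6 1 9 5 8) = [2, 5, 0, 3, 4, 8, 9, 7, 1, 6] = (0 2)(1 5 8)(6 9)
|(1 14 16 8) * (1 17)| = |(1 14 16 8 17)| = 5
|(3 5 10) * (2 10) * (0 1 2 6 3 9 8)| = 6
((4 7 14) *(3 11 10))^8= ((3 11 10)(4 7 14))^8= (3 10 11)(4 14 7)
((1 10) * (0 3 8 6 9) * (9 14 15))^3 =(0 6 9 8 15 3 14)(1 10)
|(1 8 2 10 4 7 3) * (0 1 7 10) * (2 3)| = |(0 1 8 3 7 2)(4 10)| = 6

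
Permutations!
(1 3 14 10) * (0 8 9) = (0 8 9)(1 3 14 10) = [8, 3, 2, 14, 4, 5, 6, 7, 9, 0, 1, 11, 12, 13, 10]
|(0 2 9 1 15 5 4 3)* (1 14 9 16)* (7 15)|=18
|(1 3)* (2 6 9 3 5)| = 6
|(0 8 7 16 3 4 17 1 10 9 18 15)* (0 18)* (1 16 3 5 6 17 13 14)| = |(0 8 7 3 4 13 14 1 10 9)(5 6 17 16)(15 18)| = 20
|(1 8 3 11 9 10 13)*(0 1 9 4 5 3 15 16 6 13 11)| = 13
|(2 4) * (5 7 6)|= 6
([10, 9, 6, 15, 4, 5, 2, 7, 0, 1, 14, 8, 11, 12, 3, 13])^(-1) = (0 8 11 12 13 15 3 14 10)(1 9)(2 6)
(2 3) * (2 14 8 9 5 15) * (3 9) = (2 9 5 15)(3 14 8) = [0, 1, 9, 14, 4, 15, 6, 7, 3, 5, 10, 11, 12, 13, 8, 2]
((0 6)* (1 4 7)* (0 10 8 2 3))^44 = (0 10 2)(1 7 4)(3 6 8)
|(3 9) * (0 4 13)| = 6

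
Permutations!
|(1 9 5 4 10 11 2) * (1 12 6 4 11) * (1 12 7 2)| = 4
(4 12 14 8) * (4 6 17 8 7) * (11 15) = (4 12 14 7)(6 17 8)(11 15) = [0, 1, 2, 3, 12, 5, 17, 4, 6, 9, 10, 15, 14, 13, 7, 11, 16, 8]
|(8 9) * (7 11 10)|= 6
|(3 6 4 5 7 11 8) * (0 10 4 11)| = |(0 10 4 5 7)(3 6 11 8)| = 20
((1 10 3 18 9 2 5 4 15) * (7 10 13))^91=(1 10 9 4 13 3 2 15 7 18 5)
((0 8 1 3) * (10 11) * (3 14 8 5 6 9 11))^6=((0 5 6 9 11 10 3)(1 14 8))^6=(14)(0 3 10 11 9 6 5)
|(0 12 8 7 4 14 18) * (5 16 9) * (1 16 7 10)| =12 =|(0 12 8 10 1 16 9 5 7 4 14 18)|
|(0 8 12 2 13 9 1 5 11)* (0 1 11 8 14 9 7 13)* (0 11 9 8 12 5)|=8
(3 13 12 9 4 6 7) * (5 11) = (3 13 12 9 4 6 7)(5 11) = [0, 1, 2, 13, 6, 11, 7, 3, 8, 4, 10, 5, 9, 12]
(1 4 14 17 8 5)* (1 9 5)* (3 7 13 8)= (1 4 14 17 3 7 13 8)(5 9)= [0, 4, 2, 7, 14, 9, 6, 13, 1, 5, 10, 11, 12, 8, 17, 15, 16, 3]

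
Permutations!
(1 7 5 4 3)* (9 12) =(1 7 5 4 3)(9 12) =[0, 7, 2, 1, 3, 4, 6, 5, 8, 12, 10, 11, 9]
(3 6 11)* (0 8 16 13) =[8, 1, 2, 6, 4, 5, 11, 7, 16, 9, 10, 3, 12, 0, 14, 15, 13] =(0 8 16 13)(3 6 11)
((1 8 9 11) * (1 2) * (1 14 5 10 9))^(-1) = (1 8)(2 11 9 10 5 14)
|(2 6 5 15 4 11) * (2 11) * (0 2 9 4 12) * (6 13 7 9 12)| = 21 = |(0 2 13 7 9 4 12)(5 15 6)|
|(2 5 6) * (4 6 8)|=5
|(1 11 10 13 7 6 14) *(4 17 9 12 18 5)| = |(1 11 10 13 7 6 14)(4 17 9 12 18 5)| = 42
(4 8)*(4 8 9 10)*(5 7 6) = (4 9 10)(5 7 6) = [0, 1, 2, 3, 9, 7, 5, 6, 8, 10, 4]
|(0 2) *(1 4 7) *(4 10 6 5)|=6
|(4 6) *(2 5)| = |(2 5)(4 6)| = 2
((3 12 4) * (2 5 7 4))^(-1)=(2 12 3 4 7 5)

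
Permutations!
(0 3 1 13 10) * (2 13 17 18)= (0 3 1 17 18 2 13 10)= [3, 17, 13, 1, 4, 5, 6, 7, 8, 9, 0, 11, 12, 10, 14, 15, 16, 18, 2]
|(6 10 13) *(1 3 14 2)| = |(1 3 14 2)(6 10 13)| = 12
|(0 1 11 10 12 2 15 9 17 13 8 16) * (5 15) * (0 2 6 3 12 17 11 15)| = 12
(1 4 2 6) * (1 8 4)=(2 6 8 4)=[0, 1, 6, 3, 2, 5, 8, 7, 4]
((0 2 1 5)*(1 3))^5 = (5)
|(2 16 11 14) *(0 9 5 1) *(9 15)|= 20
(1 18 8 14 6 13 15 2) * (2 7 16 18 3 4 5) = (1 3 4 5 2)(6 13 15 7 16 18 8 14) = [0, 3, 1, 4, 5, 2, 13, 16, 14, 9, 10, 11, 12, 15, 6, 7, 18, 17, 8]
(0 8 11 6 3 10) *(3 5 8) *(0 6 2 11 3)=(2 11)(3 10 6 5 8)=[0, 1, 11, 10, 4, 8, 5, 7, 3, 9, 6, 2]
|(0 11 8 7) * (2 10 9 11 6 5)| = |(0 6 5 2 10 9 11 8 7)| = 9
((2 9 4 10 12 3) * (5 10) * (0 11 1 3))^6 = (0 4 1 10 2)(3 12 9 11 5)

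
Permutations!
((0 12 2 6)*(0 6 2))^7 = (0 12)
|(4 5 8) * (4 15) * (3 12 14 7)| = 4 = |(3 12 14 7)(4 5 8 15)|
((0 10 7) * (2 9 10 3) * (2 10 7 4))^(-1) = (0 7 9 2 4 10 3)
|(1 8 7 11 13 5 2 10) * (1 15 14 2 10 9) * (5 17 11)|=9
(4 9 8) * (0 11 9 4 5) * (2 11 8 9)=(0 8 5)(2 11)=[8, 1, 11, 3, 4, 0, 6, 7, 5, 9, 10, 2]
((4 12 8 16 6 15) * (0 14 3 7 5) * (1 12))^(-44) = ((0 14 3 7 5)(1 12 8 16 6 15 4))^(-44) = (0 14 3 7 5)(1 15 16 12 4 6 8)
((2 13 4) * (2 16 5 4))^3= ((2 13)(4 16 5))^3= (16)(2 13)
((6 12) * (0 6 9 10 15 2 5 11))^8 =((0 6 12 9 10 15 2 5 11))^8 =(0 11 5 2 15 10 9 12 6)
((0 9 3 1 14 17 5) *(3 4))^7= ((0 9 4 3 1 14 17 5))^7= (0 5 17 14 1 3 4 9)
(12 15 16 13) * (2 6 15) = (2 6 15 16 13 12) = [0, 1, 6, 3, 4, 5, 15, 7, 8, 9, 10, 11, 2, 12, 14, 16, 13]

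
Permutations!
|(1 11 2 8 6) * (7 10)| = |(1 11 2 8 6)(7 10)| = 10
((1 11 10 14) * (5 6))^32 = ((1 11 10 14)(5 6))^32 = (14)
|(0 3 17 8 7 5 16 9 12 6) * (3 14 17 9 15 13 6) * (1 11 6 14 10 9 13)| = 16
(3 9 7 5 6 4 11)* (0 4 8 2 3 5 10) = (0 4 11 5 6 8 2 3 9 7 10) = [4, 1, 3, 9, 11, 6, 8, 10, 2, 7, 0, 5]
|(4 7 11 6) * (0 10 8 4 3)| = |(0 10 8 4 7 11 6 3)| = 8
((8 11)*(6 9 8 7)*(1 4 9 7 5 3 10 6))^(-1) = (1 7 6 10 3 5 11 8 9 4)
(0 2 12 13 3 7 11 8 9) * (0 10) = [2, 1, 12, 7, 4, 5, 6, 11, 9, 10, 0, 8, 13, 3] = (0 2 12 13 3 7 11 8 9 10)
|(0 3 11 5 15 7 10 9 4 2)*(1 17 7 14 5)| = |(0 3 11 1 17 7 10 9 4 2)(5 15 14)| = 30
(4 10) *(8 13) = [0, 1, 2, 3, 10, 5, 6, 7, 13, 9, 4, 11, 12, 8] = (4 10)(8 13)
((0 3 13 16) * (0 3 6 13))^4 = ((0 6 13 16 3))^4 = (0 3 16 13 6)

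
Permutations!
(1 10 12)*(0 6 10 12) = (0 6 10)(1 12) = [6, 12, 2, 3, 4, 5, 10, 7, 8, 9, 0, 11, 1]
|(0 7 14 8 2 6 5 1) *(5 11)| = |(0 7 14 8 2 6 11 5 1)| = 9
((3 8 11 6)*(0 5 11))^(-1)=((0 5 11 6 3 8))^(-1)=(0 8 3 6 11 5)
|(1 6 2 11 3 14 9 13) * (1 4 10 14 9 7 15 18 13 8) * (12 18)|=|(1 6 2 11 3 9 8)(4 10 14 7 15 12 18 13)|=56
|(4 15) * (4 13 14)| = 4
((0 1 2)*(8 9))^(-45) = (8 9)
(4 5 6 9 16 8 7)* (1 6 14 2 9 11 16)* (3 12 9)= (1 6 11 16 8 7 4 5 14 2 3 12 9)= [0, 6, 3, 12, 5, 14, 11, 4, 7, 1, 10, 16, 9, 13, 2, 15, 8]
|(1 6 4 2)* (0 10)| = |(0 10)(1 6 4 2)| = 4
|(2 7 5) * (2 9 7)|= 3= |(5 9 7)|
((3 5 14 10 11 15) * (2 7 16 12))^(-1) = (2 12 16 7)(3 15 11 10 14 5)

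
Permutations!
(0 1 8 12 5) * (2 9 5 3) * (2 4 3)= [1, 8, 9, 4, 3, 0, 6, 7, 12, 5, 10, 11, 2]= (0 1 8 12 2 9 5)(3 4)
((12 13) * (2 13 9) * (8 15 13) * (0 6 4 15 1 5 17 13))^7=(0 15 4 6)(1 8 2 9 12 13 17 5)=((0 6 4 15)(1 5 17 13 12 9 2 8))^7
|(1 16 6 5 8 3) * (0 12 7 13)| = 12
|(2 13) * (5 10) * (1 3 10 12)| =|(1 3 10 5 12)(2 13)| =10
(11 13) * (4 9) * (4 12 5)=(4 9 12 5)(11 13)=[0, 1, 2, 3, 9, 4, 6, 7, 8, 12, 10, 13, 5, 11]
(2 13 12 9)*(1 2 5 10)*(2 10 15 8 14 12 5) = (1 10)(2 13 5 15 8 14 12 9) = [0, 10, 13, 3, 4, 15, 6, 7, 14, 2, 1, 11, 9, 5, 12, 8]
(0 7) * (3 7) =(0 3 7) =[3, 1, 2, 7, 4, 5, 6, 0]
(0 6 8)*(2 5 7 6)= (0 2 5 7 6 8)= [2, 1, 5, 3, 4, 7, 8, 6, 0]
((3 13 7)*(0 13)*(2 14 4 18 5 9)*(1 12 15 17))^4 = ((0 13 7 3)(1 12 15 17)(2 14 4 18 5 9))^4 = (2 5 4)(9 18 14)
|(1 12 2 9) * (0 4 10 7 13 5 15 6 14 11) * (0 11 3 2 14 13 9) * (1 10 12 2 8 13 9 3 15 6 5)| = 15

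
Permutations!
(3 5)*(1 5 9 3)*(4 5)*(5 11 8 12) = [0, 4, 2, 9, 11, 1, 6, 7, 12, 3, 10, 8, 5] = (1 4 11 8 12 5)(3 9)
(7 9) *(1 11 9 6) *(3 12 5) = (1 11 9 7 6)(3 12 5) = [0, 11, 2, 12, 4, 3, 1, 6, 8, 7, 10, 9, 5]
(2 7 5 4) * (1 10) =[0, 10, 7, 3, 2, 4, 6, 5, 8, 9, 1] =(1 10)(2 7 5 4)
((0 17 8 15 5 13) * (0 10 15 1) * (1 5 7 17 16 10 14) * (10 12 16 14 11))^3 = (5 10 17 13 15 8 11 7)(12 16)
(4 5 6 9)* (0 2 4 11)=(0 2 4 5 6 9 11)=[2, 1, 4, 3, 5, 6, 9, 7, 8, 11, 10, 0]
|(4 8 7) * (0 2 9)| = 3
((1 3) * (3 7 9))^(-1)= (1 3 9 7)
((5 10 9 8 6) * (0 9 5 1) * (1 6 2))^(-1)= (0 1 2 8 9)(5 10)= ((0 9 8 2 1)(5 10))^(-1)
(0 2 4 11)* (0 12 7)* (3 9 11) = [2, 1, 4, 9, 3, 5, 6, 0, 8, 11, 10, 12, 7] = (0 2 4 3 9 11 12 7)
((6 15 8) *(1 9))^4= (6 15 8)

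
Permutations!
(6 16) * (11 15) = (6 16)(11 15) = [0, 1, 2, 3, 4, 5, 16, 7, 8, 9, 10, 15, 12, 13, 14, 11, 6]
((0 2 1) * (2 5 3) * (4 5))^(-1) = (0 1 2 3 5 4)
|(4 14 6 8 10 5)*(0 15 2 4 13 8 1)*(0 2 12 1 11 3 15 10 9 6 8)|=|(0 10 5 13)(1 2 4 14 8 9 6 11 3 15 12)|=44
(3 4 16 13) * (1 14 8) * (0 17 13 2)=(0 17 13 3 4 16 2)(1 14 8)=[17, 14, 0, 4, 16, 5, 6, 7, 1, 9, 10, 11, 12, 3, 8, 15, 2, 13]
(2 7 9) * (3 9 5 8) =(2 7 5 8 3 9) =[0, 1, 7, 9, 4, 8, 6, 5, 3, 2]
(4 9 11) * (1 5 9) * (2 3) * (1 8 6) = (1 5 9 11 4 8 6)(2 3) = [0, 5, 3, 2, 8, 9, 1, 7, 6, 11, 10, 4]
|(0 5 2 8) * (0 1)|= 5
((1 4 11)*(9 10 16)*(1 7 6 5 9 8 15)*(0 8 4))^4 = (4 5)(6 16)(7 10)(9 11)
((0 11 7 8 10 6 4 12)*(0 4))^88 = (12)(0 10 7)(6 8 11)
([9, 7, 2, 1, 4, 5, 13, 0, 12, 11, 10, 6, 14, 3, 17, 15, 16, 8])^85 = [3, 6, 2, 11, 4, 5, 0, 13, 12, 1, 10, 7, 14, 9, 17, 15, 16, 8]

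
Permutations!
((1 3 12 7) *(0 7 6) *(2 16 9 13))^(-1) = (0 6 12 3 1 7)(2 13 9 16)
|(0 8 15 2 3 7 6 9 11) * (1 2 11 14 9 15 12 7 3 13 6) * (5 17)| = |(0 8 12 7 1 2 13 6 15 11)(5 17)(9 14)| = 10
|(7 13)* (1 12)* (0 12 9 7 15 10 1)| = |(0 12)(1 9 7 13 15 10)| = 6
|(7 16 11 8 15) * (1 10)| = 10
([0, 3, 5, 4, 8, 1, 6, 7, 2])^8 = [0, 4, 1, 8, 2, 3, 6, 7, 5]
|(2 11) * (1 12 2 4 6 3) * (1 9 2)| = |(1 12)(2 11 4 6 3 9)| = 6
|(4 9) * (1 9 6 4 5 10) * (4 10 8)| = |(1 9 5 8 4 6 10)| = 7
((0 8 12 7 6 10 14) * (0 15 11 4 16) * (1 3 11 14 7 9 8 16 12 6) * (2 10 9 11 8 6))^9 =((0 16)(1 3 8 2 10 7)(4 12 11)(6 9)(14 15))^9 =(0 16)(1 2)(3 10)(6 9)(7 8)(14 15)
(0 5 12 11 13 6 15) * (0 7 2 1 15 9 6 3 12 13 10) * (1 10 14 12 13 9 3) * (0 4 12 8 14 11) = (0 5 9 6 3 13 1 15 7 2 10 4 12)(8 14) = [5, 15, 10, 13, 12, 9, 3, 2, 14, 6, 4, 11, 0, 1, 8, 7]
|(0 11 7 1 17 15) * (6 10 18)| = |(0 11 7 1 17 15)(6 10 18)| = 6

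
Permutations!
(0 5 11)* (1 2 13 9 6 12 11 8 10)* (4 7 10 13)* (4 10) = [5, 2, 10, 3, 7, 8, 12, 4, 13, 6, 1, 0, 11, 9] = (0 5 8 13 9 6 12 11)(1 2 10)(4 7)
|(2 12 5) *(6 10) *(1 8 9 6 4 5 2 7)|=|(1 8 9 6 10 4 5 7)(2 12)|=8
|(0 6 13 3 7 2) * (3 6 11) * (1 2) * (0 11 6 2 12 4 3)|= |(0 6 13 2 11)(1 12 4 3 7)|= 5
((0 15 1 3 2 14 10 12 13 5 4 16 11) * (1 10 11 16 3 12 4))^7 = ((16)(0 15 10 4 3 2 14 11)(1 12 13 5))^7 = (16)(0 11 14 2 3 4 10 15)(1 5 13 12)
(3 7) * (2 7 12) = (2 7 3 12) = [0, 1, 7, 12, 4, 5, 6, 3, 8, 9, 10, 11, 2]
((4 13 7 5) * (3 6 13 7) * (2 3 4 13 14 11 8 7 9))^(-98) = ((2 3 6 14 11 8 7 5 13 4 9))^(-98) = (2 3 6 14 11 8 7 5 13 4 9)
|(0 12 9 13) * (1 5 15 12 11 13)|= |(0 11 13)(1 5 15 12 9)|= 15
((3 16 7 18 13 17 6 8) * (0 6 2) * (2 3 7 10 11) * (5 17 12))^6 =((0 6 8 7 18 13 12 5 17 3 16 10 11 2))^6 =(0 12 11 18 16 8 17)(2 13 10 7 3 6 5)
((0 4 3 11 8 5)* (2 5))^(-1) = (0 5 2 8 11 3 4)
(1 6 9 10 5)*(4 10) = (1 6 9 4 10 5) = [0, 6, 2, 3, 10, 1, 9, 7, 8, 4, 5]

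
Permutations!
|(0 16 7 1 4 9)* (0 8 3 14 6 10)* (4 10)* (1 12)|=|(0 16 7 12 1 10)(3 14 6 4 9 8)|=6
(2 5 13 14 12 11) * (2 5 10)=(2 10)(5 13 14 12 11)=[0, 1, 10, 3, 4, 13, 6, 7, 8, 9, 2, 5, 11, 14, 12]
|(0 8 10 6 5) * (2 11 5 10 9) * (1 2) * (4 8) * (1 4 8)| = |(0 8 9 4 1 2 11 5)(6 10)| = 8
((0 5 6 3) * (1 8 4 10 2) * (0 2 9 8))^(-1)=((0 5 6 3 2 1)(4 10 9 8))^(-1)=(0 1 2 3 6 5)(4 8 9 10)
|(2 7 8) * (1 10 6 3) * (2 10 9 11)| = 9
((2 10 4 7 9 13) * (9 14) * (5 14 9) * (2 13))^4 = (14)(2 9 7 4 10)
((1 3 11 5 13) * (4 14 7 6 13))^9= (14)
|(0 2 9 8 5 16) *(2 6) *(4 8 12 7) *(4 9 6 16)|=|(0 16)(2 6)(4 8 5)(7 9 12)|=6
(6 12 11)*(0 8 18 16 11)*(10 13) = (0 8 18 16 11 6 12)(10 13) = [8, 1, 2, 3, 4, 5, 12, 7, 18, 9, 13, 6, 0, 10, 14, 15, 11, 17, 16]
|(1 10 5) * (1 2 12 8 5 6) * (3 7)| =12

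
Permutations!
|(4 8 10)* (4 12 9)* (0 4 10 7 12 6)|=|(0 4 8 7 12 9 10 6)|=8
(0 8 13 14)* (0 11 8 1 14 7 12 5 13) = [1, 14, 2, 3, 4, 13, 6, 12, 0, 9, 10, 8, 5, 7, 11] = (0 1 14 11 8)(5 13 7 12)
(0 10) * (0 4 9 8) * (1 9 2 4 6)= (0 10 6 1 9 8)(2 4)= [10, 9, 4, 3, 2, 5, 1, 7, 0, 8, 6]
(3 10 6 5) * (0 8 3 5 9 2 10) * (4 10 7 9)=(0 8 3)(2 7 9)(4 10 6)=[8, 1, 7, 0, 10, 5, 4, 9, 3, 2, 6]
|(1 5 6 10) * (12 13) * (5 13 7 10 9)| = |(1 13 12 7 10)(5 6 9)| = 15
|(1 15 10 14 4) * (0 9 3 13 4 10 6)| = 8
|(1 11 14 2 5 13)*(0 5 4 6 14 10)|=|(0 5 13 1 11 10)(2 4 6 14)|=12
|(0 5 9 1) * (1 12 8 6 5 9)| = |(0 9 12 8 6 5 1)| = 7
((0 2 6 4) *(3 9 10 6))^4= (0 10 2 6 3 4 9)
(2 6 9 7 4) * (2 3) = (2 6 9 7 4 3) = [0, 1, 6, 2, 3, 5, 9, 4, 8, 7]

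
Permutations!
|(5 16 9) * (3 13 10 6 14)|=15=|(3 13 10 6 14)(5 16 9)|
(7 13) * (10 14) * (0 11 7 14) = [11, 1, 2, 3, 4, 5, 6, 13, 8, 9, 0, 7, 12, 14, 10] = (0 11 7 13 14 10)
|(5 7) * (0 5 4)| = |(0 5 7 4)| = 4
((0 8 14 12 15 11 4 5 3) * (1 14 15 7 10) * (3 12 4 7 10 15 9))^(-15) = (15)(0 8 9 3)(1 5)(4 10)(12 14)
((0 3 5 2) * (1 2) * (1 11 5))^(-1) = ((0 3 1 2)(5 11))^(-1) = (0 2 1 3)(5 11)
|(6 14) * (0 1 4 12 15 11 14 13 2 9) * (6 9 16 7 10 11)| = 14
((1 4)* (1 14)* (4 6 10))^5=((1 6 10 4 14))^5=(14)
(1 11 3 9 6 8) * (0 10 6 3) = [10, 11, 2, 9, 4, 5, 8, 7, 1, 3, 6, 0] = (0 10 6 8 1 11)(3 9)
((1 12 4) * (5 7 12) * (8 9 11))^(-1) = (1 4 12 7 5)(8 11 9)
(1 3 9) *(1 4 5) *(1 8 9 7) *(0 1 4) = (0 1 3 7 4 5 8 9) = [1, 3, 2, 7, 5, 8, 6, 4, 9, 0]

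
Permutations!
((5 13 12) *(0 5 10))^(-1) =((0 5 13 12 10))^(-1) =(0 10 12 13 5)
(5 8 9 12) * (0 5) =[5, 1, 2, 3, 4, 8, 6, 7, 9, 12, 10, 11, 0] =(0 5 8 9 12)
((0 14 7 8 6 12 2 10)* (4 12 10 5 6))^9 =(0 10 6 5 2 12 4 8 7 14)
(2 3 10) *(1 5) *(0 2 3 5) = (0 2 5 1)(3 10) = [2, 0, 5, 10, 4, 1, 6, 7, 8, 9, 3]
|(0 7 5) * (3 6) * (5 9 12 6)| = 7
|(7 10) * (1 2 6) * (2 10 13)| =|(1 10 7 13 2 6)| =6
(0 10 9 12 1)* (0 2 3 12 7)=(0 10 9 7)(1 2 3 12)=[10, 2, 3, 12, 4, 5, 6, 0, 8, 7, 9, 11, 1]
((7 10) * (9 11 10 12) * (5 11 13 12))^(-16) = ((5 11 10 7)(9 13 12))^(-16) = (9 12 13)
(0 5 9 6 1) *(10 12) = (0 5 9 6 1)(10 12) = [5, 0, 2, 3, 4, 9, 1, 7, 8, 6, 12, 11, 10]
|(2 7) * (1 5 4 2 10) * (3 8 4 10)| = 15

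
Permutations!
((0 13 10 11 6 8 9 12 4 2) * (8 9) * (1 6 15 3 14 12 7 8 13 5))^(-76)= (0 9 10 14)(1 8 15 4)(2 6 13 3)(5 7 11 12)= ((0 5 1 6 9 7 8 13 10 11 15 3 14 12 4 2))^(-76)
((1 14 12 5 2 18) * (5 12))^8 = ((1 14 5 2 18))^8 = (1 2 14 18 5)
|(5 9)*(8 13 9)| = 4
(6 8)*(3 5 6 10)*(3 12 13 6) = [0, 1, 2, 5, 4, 3, 8, 7, 10, 9, 12, 11, 13, 6] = (3 5)(6 8 10 12 13)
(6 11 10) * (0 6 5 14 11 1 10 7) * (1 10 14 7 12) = (0 6 10 5 7)(1 14 11 12) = [6, 14, 2, 3, 4, 7, 10, 0, 8, 9, 5, 12, 1, 13, 11]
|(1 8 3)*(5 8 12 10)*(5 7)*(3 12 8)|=7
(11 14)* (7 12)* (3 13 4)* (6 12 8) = (3 13 4)(6 12 7 8)(11 14) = [0, 1, 2, 13, 3, 5, 12, 8, 6, 9, 10, 14, 7, 4, 11]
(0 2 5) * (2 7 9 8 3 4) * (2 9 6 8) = (0 7 6 8 3 4 9 2 5) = [7, 1, 5, 4, 9, 0, 8, 6, 3, 2]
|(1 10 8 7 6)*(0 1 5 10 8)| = |(0 1 8 7 6 5 10)| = 7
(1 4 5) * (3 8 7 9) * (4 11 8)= [0, 11, 2, 4, 5, 1, 6, 9, 7, 3, 10, 8]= (1 11 8 7 9 3 4 5)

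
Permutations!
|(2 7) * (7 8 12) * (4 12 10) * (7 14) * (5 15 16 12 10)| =|(2 8 5 15 16 12 14 7)(4 10)| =8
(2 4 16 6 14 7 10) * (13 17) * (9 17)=[0, 1, 4, 3, 16, 5, 14, 10, 8, 17, 2, 11, 12, 9, 7, 15, 6, 13]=(2 4 16 6 14 7 10)(9 17 13)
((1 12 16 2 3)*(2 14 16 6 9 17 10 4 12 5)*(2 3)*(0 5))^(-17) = (0 1 3 5)(4 12 6 9 17 10)(14 16)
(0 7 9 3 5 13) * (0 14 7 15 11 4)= (0 15 11 4)(3 5 13 14 7 9)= [15, 1, 2, 5, 0, 13, 6, 9, 8, 3, 10, 4, 12, 14, 7, 11]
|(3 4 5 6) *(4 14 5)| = 4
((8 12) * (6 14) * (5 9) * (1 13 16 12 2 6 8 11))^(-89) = (1 13 16 12 11)(2 8 14 6)(5 9)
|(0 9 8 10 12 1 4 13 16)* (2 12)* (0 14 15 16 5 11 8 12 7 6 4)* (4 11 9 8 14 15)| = |(0 8 10 2 7 6 11 14 4 13 5 9 12 1)(15 16)| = 14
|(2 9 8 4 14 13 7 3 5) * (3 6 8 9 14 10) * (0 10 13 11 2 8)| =9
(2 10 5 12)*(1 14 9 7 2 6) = [0, 14, 10, 3, 4, 12, 1, 2, 8, 7, 5, 11, 6, 13, 9] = (1 14 9 7 2 10 5 12 6)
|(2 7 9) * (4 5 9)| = |(2 7 4 5 9)| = 5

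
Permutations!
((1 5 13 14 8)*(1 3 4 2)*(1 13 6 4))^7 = ((1 5 6 4 2 13 14 8 3))^7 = (1 8 13 4 5 3 14 2 6)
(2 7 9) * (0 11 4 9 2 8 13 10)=(0 11 4 9 8 13 10)(2 7)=[11, 1, 7, 3, 9, 5, 6, 2, 13, 8, 0, 4, 12, 10]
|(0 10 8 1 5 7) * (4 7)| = |(0 10 8 1 5 4 7)| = 7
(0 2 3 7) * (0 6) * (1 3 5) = (0 2 5 1 3 7 6) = [2, 3, 5, 7, 4, 1, 0, 6]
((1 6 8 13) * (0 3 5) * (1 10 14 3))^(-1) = (0 5 3 14 10 13 8 6 1)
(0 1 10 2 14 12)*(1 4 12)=(0 4 12)(1 10 2 14)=[4, 10, 14, 3, 12, 5, 6, 7, 8, 9, 2, 11, 0, 13, 1]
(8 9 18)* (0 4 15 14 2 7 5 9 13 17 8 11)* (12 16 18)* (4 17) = (0 17 8 13 4 15 14 2 7 5 9 12 16 18 11) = [17, 1, 7, 3, 15, 9, 6, 5, 13, 12, 10, 0, 16, 4, 2, 14, 18, 8, 11]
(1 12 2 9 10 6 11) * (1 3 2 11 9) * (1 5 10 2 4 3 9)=(1 12 11 9 2 5 10 6)(3 4)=[0, 12, 5, 4, 3, 10, 1, 7, 8, 2, 6, 9, 11]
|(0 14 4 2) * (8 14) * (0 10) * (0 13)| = |(0 8 14 4 2 10 13)| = 7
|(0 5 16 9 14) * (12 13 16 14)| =12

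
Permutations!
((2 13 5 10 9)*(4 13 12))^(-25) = ((2 12 4 13 5 10 9))^(-25) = (2 13 9 4 10 12 5)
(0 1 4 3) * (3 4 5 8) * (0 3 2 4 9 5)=(0 1)(2 4 9 5 8)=[1, 0, 4, 3, 9, 8, 6, 7, 2, 5]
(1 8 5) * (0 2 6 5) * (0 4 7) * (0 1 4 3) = [2, 8, 6, 0, 7, 4, 5, 1, 3] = (0 2 6 5 4 7 1 8 3)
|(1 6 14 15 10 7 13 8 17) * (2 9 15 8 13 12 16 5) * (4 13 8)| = |(1 6 14 4 13 8 17)(2 9 15 10 7 12 16 5)| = 56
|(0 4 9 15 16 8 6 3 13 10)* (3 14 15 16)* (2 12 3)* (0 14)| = 42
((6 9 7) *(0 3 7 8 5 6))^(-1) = ((0 3 7)(5 6 9 8))^(-1) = (0 7 3)(5 8 9 6)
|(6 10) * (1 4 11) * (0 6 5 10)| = |(0 6)(1 4 11)(5 10)| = 6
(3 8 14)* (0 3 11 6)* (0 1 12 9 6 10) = (0 3 8 14 11 10)(1 12 9 6) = [3, 12, 2, 8, 4, 5, 1, 7, 14, 6, 0, 10, 9, 13, 11]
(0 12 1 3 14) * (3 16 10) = [12, 16, 2, 14, 4, 5, 6, 7, 8, 9, 3, 11, 1, 13, 0, 15, 10] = (0 12 1 16 10 3 14)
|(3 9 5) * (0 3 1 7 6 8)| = |(0 3 9 5 1 7 6 8)| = 8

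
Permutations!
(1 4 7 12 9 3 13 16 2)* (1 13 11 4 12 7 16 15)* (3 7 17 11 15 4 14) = (1 12 9 7 17 11 14 3 15)(2 13 4 16) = [0, 12, 13, 15, 16, 5, 6, 17, 8, 7, 10, 14, 9, 4, 3, 1, 2, 11]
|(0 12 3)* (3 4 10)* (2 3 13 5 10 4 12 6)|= |(0 6 2 3)(5 10 13)|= 12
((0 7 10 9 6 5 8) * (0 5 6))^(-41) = ((0 7 10 9)(5 8))^(-41) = (0 9 10 7)(5 8)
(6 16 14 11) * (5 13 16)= (5 13 16 14 11 6)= [0, 1, 2, 3, 4, 13, 5, 7, 8, 9, 10, 6, 12, 16, 11, 15, 14]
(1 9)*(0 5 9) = (0 5 9 1) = [5, 0, 2, 3, 4, 9, 6, 7, 8, 1]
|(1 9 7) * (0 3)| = |(0 3)(1 9 7)| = 6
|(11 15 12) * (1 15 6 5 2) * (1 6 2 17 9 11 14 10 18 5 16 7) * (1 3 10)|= 44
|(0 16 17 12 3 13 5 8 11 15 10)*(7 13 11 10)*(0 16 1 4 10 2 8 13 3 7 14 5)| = 14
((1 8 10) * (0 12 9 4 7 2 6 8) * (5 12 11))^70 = ((0 11 5 12 9 4 7 2 6 8 10 1))^70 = (0 10 6 7 9 5)(1 8 2 4 12 11)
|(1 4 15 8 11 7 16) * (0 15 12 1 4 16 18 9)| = |(0 15 8 11 7 18 9)(1 16 4 12)| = 28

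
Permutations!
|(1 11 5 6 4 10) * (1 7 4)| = |(1 11 5 6)(4 10 7)| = 12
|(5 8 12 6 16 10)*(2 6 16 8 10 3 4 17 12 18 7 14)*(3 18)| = 22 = |(2 6 8 3 4 17 12 16 18 7 14)(5 10)|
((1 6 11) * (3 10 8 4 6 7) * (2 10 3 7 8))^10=(11)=((1 8 4 6 11)(2 10))^10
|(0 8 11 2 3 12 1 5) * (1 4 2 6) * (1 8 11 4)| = |(0 11 6 8 4 2 3 12 1 5)| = 10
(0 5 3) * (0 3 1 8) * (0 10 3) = (0 5 1 8 10 3) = [5, 8, 2, 0, 4, 1, 6, 7, 10, 9, 3]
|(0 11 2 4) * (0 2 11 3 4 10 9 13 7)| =|(0 3 4 2 10 9 13 7)| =8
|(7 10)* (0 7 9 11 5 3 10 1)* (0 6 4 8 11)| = 11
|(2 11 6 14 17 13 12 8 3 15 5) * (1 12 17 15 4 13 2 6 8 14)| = 42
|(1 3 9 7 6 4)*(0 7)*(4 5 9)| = 15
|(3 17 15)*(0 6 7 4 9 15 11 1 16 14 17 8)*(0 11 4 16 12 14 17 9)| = 24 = |(0 6 7 16 17 4)(1 12 14 9 15 3 8 11)|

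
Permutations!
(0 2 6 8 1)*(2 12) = (0 12 2 6 8 1) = [12, 0, 6, 3, 4, 5, 8, 7, 1, 9, 10, 11, 2]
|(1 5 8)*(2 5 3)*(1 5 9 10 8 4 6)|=|(1 3 2 9 10 8 5 4 6)|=9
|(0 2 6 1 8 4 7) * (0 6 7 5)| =|(0 2 7 6 1 8 4 5)| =8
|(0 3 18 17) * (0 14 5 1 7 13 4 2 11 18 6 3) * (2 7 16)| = 24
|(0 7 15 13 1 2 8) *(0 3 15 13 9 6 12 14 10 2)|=36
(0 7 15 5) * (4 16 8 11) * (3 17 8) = (0 7 15 5)(3 17 8 11 4 16) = [7, 1, 2, 17, 16, 0, 6, 15, 11, 9, 10, 4, 12, 13, 14, 5, 3, 8]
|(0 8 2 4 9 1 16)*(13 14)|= |(0 8 2 4 9 1 16)(13 14)|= 14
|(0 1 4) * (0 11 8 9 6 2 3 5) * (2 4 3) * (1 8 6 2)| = 21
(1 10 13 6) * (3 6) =[0, 10, 2, 6, 4, 5, 1, 7, 8, 9, 13, 11, 12, 3] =(1 10 13 3 6)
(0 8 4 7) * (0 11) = (0 8 4 7 11) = [8, 1, 2, 3, 7, 5, 6, 11, 4, 9, 10, 0]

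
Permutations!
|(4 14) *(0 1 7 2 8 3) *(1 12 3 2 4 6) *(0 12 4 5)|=14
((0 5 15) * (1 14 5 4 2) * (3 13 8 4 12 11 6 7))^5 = ((0 12 11 6 7 3 13 8 4 2 1 14 5 15))^5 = (0 3 1 12 13 14 11 8 5 6 4 15 7 2)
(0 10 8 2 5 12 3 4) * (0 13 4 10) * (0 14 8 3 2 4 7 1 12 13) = (0 14 8 4)(1 12 2 5 13 7)(3 10) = [14, 12, 5, 10, 0, 13, 6, 1, 4, 9, 3, 11, 2, 7, 8]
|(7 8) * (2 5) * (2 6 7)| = 5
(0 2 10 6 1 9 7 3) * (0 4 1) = (0 2 10 6)(1 9 7 3 4) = [2, 9, 10, 4, 1, 5, 0, 3, 8, 7, 6]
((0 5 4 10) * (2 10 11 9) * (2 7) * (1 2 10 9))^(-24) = (0 11 9)(1 7 5)(2 10 4)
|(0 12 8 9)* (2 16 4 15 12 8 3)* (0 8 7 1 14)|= 12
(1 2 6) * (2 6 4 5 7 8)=[0, 6, 4, 3, 5, 7, 1, 8, 2]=(1 6)(2 4 5 7 8)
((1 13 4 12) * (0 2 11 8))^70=((0 2 11 8)(1 13 4 12))^70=(0 11)(1 4)(2 8)(12 13)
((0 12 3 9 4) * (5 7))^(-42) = ((0 12 3 9 4)(5 7))^(-42) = (0 9 12 4 3)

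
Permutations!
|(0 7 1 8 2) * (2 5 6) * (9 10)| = 14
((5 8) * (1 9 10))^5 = (1 10 9)(5 8)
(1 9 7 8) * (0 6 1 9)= (0 6 1)(7 8 9)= [6, 0, 2, 3, 4, 5, 1, 8, 9, 7]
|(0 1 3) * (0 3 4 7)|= 4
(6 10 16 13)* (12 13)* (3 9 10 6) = (3 9 10 16 12 13) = [0, 1, 2, 9, 4, 5, 6, 7, 8, 10, 16, 11, 13, 3, 14, 15, 12]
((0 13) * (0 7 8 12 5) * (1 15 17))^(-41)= ((0 13 7 8 12 5)(1 15 17))^(-41)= (0 13 7 8 12 5)(1 15 17)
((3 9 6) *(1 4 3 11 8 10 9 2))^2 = ((1 4 3 2)(6 11 8 10 9))^2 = (1 3)(2 4)(6 8 9 11 10)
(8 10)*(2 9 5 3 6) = (2 9 5 3 6)(8 10) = [0, 1, 9, 6, 4, 3, 2, 7, 10, 5, 8]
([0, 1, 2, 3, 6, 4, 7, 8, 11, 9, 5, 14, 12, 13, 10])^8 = (14)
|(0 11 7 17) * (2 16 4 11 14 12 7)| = |(0 14 12 7 17)(2 16 4 11)| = 20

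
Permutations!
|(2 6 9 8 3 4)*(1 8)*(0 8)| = 8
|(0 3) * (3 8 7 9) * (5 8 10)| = |(0 10 5 8 7 9 3)| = 7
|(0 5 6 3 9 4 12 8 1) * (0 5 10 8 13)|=11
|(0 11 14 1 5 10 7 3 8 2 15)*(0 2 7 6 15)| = 9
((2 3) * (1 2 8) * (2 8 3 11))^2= ((1 8)(2 11))^2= (11)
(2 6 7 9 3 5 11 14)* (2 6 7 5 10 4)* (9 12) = (2 7 12 9 3 10 4)(5 11 14 6) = [0, 1, 7, 10, 2, 11, 5, 12, 8, 3, 4, 14, 9, 13, 6]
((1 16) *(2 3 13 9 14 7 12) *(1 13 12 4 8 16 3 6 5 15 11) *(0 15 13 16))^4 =((16)(0 15 11 1 3 12 2 6 5 13 9 14 7 4 8))^4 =(16)(0 3 5 7 15 12 13 4 11 2 9 8 1 6 14)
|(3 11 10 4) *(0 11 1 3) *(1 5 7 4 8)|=|(0 11 10 8 1 3 5 7 4)|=9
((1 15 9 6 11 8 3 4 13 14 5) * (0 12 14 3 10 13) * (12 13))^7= ((0 13 3 4)(1 15 9 6 11 8 10 12 14 5))^7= (0 4 3 13)(1 12 11 15 14 8 9 5 10 6)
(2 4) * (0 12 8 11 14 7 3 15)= [12, 1, 4, 15, 2, 5, 6, 3, 11, 9, 10, 14, 8, 13, 7, 0]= (0 12 8 11 14 7 3 15)(2 4)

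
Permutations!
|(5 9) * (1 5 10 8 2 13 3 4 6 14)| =11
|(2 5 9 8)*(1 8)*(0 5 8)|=4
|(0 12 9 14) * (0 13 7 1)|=7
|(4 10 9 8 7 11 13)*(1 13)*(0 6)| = 8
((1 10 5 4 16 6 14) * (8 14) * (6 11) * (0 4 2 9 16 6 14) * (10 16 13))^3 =((0 4 6 8)(1 16 11 14)(2 9 13 10 5))^3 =(0 8 6 4)(1 14 11 16)(2 10 9 5 13)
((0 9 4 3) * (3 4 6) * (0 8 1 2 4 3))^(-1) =(0 6 9)(1 8 3 4 2)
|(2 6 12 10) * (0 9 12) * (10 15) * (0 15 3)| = 4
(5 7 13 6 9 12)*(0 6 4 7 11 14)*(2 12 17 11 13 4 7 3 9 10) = (0 6 10 2 12 5 13 7 4 3 9 17 11 14) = [6, 1, 12, 9, 3, 13, 10, 4, 8, 17, 2, 14, 5, 7, 0, 15, 16, 11]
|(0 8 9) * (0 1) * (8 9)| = 3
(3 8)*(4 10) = (3 8)(4 10) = [0, 1, 2, 8, 10, 5, 6, 7, 3, 9, 4]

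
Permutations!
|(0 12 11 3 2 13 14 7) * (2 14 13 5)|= |(0 12 11 3 14 7)(2 5)|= 6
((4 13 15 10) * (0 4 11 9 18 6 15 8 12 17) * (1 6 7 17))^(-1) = (0 17 7 18 9 11 10 15 6 1 12 8 13 4)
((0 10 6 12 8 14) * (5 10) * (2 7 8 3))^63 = ((0 5 10 6 12 3 2 7 8 14))^63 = (0 6 2 14 10 3 8 5 12 7)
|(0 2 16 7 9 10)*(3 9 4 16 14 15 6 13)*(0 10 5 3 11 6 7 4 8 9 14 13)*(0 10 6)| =28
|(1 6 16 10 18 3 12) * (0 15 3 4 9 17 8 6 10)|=13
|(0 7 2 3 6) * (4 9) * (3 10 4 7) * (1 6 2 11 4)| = 12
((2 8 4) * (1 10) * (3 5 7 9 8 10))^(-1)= (1 10 2 4 8 9 7 5 3)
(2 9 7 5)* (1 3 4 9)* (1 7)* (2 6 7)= (1 3 4 9)(5 6 7)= [0, 3, 2, 4, 9, 6, 7, 5, 8, 1]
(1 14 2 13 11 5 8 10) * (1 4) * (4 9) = (1 14 2 13 11 5 8 10 9 4) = [0, 14, 13, 3, 1, 8, 6, 7, 10, 4, 9, 5, 12, 11, 2]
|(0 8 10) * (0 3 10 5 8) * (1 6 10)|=|(1 6 10 3)(5 8)|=4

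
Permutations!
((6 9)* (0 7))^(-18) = (9) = ((0 7)(6 9))^(-18)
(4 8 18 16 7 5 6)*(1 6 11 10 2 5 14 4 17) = (1 6 17)(2 5 11 10)(4 8 18 16 7 14) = [0, 6, 5, 3, 8, 11, 17, 14, 18, 9, 2, 10, 12, 13, 4, 15, 7, 1, 16]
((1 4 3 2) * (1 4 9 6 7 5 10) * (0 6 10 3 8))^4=(0 3)(1 9 10)(2 6)(4 7)(5 8)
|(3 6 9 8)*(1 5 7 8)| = |(1 5 7 8 3 6 9)| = 7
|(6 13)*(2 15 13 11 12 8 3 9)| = |(2 15 13 6 11 12 8 3 9)| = 9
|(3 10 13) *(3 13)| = |(13)(3 10)| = 2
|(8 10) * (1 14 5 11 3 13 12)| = |(1 14 5 11 3 13 12)(8 10)| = 14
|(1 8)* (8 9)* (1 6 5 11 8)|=4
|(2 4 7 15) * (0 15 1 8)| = 7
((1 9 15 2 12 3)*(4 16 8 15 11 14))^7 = (1 15 14 3 8 11 12 16 9 2 4)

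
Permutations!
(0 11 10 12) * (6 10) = [11, 1, 2, 3, 4, 5, 10, 7, 8, 9, 12, 6, 0] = (0 11 6 10 12)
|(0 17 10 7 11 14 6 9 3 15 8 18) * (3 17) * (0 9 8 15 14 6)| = |(0 3 14)(6 8 18 9 17 10 7 11)| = 24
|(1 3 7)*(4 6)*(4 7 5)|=6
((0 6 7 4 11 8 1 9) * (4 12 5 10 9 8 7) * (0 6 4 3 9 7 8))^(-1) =(0 1 8 11 4)(3 6 9)(5 12 7 10)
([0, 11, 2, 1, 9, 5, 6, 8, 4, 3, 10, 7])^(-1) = [0, 3, 2, 9, 8, 5, 6, 11, 7, 4, 10, 1]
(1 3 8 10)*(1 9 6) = (1 3 8 10 9 6) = [0, 3, 2, 8, 4, 5, 1, 7, 10, 6, 9]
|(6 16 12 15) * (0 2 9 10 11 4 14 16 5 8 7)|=14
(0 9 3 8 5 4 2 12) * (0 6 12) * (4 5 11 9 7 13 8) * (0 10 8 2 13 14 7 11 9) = (0 11)(2 10 8 9 3 4 13)(6 12)(7 14) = [11, 1, 10, 4, 13, 5, 12, 14, 9, 3, 8, 0, 6, 2, 7]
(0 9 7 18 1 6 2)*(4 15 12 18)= (0 9 7 4 15 12 18 1 6 2)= [9, 6, 0, 3, 15, 5, 2, 4, 8, 7, 10, 11, 18, 13, 14, 12, 16, 17, 1]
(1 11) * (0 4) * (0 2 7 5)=(0 4 2 7 5)(1 11)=[4, 11, 7, 3, 2, 0, 6, 5, 8, 9, 10, 1]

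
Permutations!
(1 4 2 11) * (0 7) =[7, 4, 11, 3, 2, 5, 6, 0, 8, 9, 10, 1] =(0 7)(1 4 2 11)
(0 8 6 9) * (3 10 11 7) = [8, 1, 2, 10, 4, 5, 9, 3, 6, 0, 11, 7] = (0 8 6 9)(3 10 11 7)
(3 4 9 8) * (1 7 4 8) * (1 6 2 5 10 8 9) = (1 7 4)(2 5 10 8 3 9 6) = [0, 7, 5, 9, 1, 10, 2, 4, 3, 6, 8]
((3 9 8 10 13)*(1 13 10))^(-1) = ((1 13 3 9 8))^(-1) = (1 8 9 3 13)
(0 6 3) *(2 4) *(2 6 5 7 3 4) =(0 5 7 3)(4 6) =[5, 1, 2, 0, 6, 7, 4, 3]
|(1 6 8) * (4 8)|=4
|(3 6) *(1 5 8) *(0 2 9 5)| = 6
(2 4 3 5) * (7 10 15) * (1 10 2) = (1 10 15 7 2 4 3 5) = [0, 10, 4, 5, 3, 1, 6, 2, 8, 9, 15, 11, 12, 13, 14, 7]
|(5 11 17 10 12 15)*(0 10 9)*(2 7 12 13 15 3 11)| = |(0 10 13 15 5 2 7 12 3 11 17 9)| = 12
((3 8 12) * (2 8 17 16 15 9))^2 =((2 8 12 3 17 16 15 9))^2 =(2 12 17 15)(3 16 9 8)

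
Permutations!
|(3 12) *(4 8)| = 2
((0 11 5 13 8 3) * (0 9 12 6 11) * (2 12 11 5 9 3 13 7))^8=(13)(2 5 12 7 6)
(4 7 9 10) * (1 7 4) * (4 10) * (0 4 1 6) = (0 4 10 6)(1 7 9) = [4, 7, 2, 3, 10, 5, 0, 9, 8, 1, 6]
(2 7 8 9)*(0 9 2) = (0 9)(2 7 8) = [9, 1, 7, 3, 4, 5, 6, 8, 2, 0]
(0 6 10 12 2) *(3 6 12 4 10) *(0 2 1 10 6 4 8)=[12, 10, 2, 4, 6, 5, 3, 7, 0, 9, 8, 11, 1]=(0 12 1 10 8)(3 4 6)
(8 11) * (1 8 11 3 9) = [0, 8, 2, 9, 4, 5, 6, 7, 3, 1, 10, 11] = (11)(1 8 3 9)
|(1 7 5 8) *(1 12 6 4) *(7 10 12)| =15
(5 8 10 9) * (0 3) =(0 3)(5 8 10 9) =[3, 1, 2, 0, 4, 8, 6, 7, 10, 5, 9]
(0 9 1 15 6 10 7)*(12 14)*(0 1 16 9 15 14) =(0 15 6 10 7 1 14 12)(9 16) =[15, 14, 2, 3, 4, 5, 10, 1, 8, 16, 7, 11, 0, 13, 12, 6, 9]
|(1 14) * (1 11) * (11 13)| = 4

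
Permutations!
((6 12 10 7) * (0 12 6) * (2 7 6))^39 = ((0 12 10 6 2 7))^39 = (0 6)(2 12)(7 10)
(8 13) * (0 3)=[3, 1, 2, 0, 4, 5, 6, 7, 13, 9, 10, 11, 12, 8]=(0 3)(8 13)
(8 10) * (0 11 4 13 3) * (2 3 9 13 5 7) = (0 11 4 5 7 2 3)(8 10)(9 13) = [11, 1, 3, 0, 5, 7, 6, 2, 10, 13, 8, 4, 12, 9]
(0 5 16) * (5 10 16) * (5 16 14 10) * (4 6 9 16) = (0 5 4 6 9 16)(10 14) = [5, 1, 2, 3, 6, 4, 9, 7, 8, 16, 14, 11, 12, 13, 10, 15, 0]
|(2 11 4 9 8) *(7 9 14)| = |(2 11 4 14 7 9 8)| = 7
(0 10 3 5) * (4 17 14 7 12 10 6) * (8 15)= (0 6 4 17 14 7 12 10 3 5)(8 15)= [6, 1, 2, 5, 17, 0, 4, 12, 15, 9, 3, 11, 10, 13, 7, 8, 16, 14]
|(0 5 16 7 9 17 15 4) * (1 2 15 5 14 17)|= 11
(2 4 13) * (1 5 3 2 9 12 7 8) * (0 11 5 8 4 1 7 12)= (0 11 5 3 2 1 8 7 4 13 9)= [11, 8, 1, 2, 13, 3, 6, 4, 7, 0, 10, 5, 12, 9]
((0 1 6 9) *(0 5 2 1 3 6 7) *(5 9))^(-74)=(9)(0 5 7 6 1 3 2)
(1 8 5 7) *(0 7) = (0 7 1 8 5) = [7, 8, 2, 3, 4, 0, 6, 1, 5]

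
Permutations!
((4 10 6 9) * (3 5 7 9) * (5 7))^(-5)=(3 7 9 4 10 6)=((3 7 9 4 10 6))^(-5)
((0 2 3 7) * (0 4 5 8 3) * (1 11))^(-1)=((0 2)(1 11)(3 7 4 5 8))^(-1)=(0 2)(1 11)(3 8 5 4 7)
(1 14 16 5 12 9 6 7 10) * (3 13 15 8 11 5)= [0, 14, 2, 13, 4, 12, 7, 10, 11, 6, 1, 5, 9, 15, 16, 8, 3]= (1 14 16 3 13 15 8 11 5 12 9 6 7 10)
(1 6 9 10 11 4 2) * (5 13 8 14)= [0, 6, 1, 3, 2, 13, 9, 7, 14, 10, 11, 4, 12, 8, 5]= (1 6 9 10 11 4 2)(5 13 8 14)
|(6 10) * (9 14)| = 2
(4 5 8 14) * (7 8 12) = [0, 1, 2, 3, 5, 12, 6, 8, 14, 9, 10, 11, 7, 13, 4] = (4 5 12 7 8 14)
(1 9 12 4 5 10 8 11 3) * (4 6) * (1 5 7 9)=(3 5 10 8 11)(4 7 9 12 6)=[0, 1, 2, 5, 7, 10, 4, 9, 11, 12, 8, 3, 6]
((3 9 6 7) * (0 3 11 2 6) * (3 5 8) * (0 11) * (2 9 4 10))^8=(11)(0 7 6 2 10 4 3 8 5)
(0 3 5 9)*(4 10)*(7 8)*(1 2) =(0 3 5 9)(1 2)(4 10)(7 8) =[3, 2, 1, 5, 10, 9, 6, 8, 7, 0, 4]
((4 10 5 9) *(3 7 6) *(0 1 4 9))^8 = (0 10 1 5 4)(3 6 7)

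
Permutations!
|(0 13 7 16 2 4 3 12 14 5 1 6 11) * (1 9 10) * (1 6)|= 14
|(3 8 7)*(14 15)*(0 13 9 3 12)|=14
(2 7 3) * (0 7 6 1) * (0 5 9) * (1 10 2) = (0 7 3 1 5 9)(2 6 10) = [7, 5, 6, 1, 4, 9, 10, 3, 8, 0, 2]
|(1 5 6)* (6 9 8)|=5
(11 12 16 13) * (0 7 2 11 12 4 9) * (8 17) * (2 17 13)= (0 7 17 8 13 12 16 2 11 4 9)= [7, 1, 11, 3, 9, 5, 6, 17, 13, 0, 10, 4, 16, 12, 14, 15, 2, 8]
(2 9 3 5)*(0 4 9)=[4, 1, 0, 5, 9, 2, 6, 7, 8, 3]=(0 4 9 3 5 2)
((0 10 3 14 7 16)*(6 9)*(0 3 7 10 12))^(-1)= (0 12)(3 16 7 10 14)(6 9)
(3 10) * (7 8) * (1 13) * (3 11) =(1 13)(3 10 11)(7 8) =[0, 13, 2, 10, 4, 5, 6, 8, 7, 9, 11, 3, 12, 1]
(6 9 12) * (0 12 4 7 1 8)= (0 12 6 9 4 7 1 8)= [12, 8, 2, 3, 7, 5, 9, 1, 0, 4, 10, 11, 6]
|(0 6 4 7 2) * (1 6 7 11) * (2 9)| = 4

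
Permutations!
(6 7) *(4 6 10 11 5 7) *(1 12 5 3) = (1 12 5 7 10 11 3)(4 6) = [0, 12, 2, 1, 6, 7, 4, 10, 8, 9, 11, 3, 5]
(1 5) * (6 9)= (1 5)(6 9)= [0, 5, 2, 3, 4, 1, 9, 7, 8, 6]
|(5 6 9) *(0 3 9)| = 5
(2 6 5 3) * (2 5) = [0, 1, 6, 5, 4, 3, 2] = (2 6)(3 5)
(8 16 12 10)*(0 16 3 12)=(0 16)(3 12 10 8)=[16, 1, 2, 12, 4, 5, 6, 7, 3, 9, 8, 11, 10, 13, 14, 15, 0]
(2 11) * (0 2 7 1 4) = (0 2 11 7 1 4) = [2, 4, 11, 3, 0, 5, 6, 1, 8, 9, 10, 7]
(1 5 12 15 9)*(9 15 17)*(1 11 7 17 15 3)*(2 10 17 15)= (1 5 12 2 10 17 9 11 7 15 3)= [0, 5, 10, 1, 4, 12, 6, 15, 8, 11, 17, 7, 2, 13, 14, 3, 16, 9]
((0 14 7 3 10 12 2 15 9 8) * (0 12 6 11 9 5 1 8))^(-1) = ((0 14 7 3 10 6 11 9)(1 8 12 2 15 5))^(-1) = (0 9 11 6 10 3 7 14)(1 5 15 2 12 8)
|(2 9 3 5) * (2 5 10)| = |(2 9 3 10)| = 4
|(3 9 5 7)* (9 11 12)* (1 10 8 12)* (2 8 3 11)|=10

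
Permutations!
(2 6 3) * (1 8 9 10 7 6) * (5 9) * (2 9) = (1 8 5 2)(3 9 10 7 6) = [0, 8, 1, 9, 4, 2, 3, 6, 5, 10, 7]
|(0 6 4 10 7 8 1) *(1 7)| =10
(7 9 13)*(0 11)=[11, 1, 2, 3, 4, 5, 6, 9, 8, 13, 10, 0, 12, 7]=(0 11)(7 9 13)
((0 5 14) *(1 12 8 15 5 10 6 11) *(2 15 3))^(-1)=(0 14 5 15 2 3 8 12 1 11 6 10)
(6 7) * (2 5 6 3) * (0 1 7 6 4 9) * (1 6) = [6, 7, 5, 2, 9, 4, 1, 3, 8, 0] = (0 6 1 7 3 2 5 4 9)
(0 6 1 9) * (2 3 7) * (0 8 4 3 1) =(0 6)(1 9 8 4 3 7 2) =[6, 9, 1, 7, 3, 5, 0, 2, 4, 8]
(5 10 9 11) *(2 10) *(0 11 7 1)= (0 11 5 2 10 9 7 1)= [11, 0, 10, 3, 4, 2, 6, 1, 8, 7, 9, 5]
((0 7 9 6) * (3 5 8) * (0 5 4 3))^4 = (0 5 9)(6 7 8)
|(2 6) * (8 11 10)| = |(2 6)(8 11 10)| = 6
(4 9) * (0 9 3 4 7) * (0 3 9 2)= (0 2)(3 4 9 7)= [2, 1, 0, 4, 9, 5, 6, 3, 8, 7]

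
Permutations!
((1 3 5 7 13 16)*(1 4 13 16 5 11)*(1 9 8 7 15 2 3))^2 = (2 11 8 16 13 15 3 9 7 4 5)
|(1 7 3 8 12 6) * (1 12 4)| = |(1 7 3 8 4)(6 12)| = 10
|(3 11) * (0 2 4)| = 6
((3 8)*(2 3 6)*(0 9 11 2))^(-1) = (0 6 8 3 2 11 9)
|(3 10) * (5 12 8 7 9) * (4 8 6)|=|(3 10)(4 8 7 9 5 12 6)|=14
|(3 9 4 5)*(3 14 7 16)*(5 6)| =|(3 9 4 6 5 14 7 16)| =8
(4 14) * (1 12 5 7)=(1 12 5 7)(4 14)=[0, 12, 2, 3, 14, 7, 6, 1, 8, 9, 10, 11, 5, 13, 4]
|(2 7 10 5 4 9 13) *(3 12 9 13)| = |(2 7 10 5 4 13)(3 12 9)| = 6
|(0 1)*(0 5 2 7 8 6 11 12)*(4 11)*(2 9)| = |(0 1 5 9 2 7 8 6 4 11 12)| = 11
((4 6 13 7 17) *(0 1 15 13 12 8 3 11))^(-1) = ((0 1 15 13 7 17 4 6 12 8 3 11))^(-1) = (0 11 3 8 12 6 4 17 7 13 15 1)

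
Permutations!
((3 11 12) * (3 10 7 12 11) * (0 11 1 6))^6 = ((0 11 1 6)(7 12 10))^6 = (12)(0 1)(6 11)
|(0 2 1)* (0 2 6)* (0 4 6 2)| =6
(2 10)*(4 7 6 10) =(2 4 7 6 10) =[0, 1, 4, 3, 7, 5, 10, 6, 8, 9, 2]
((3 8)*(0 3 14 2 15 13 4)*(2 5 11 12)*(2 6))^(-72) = (15)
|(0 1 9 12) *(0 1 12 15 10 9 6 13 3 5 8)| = 24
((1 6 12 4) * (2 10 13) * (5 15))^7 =(1 4 12 6)(2 10 13)(5 15)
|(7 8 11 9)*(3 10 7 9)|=|(3 10 7 8 11)|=5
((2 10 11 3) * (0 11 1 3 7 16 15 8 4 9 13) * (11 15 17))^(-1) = (0 13 9 4 8 15)(1 10 2 3)(7 11 17 16)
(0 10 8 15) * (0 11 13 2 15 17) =(0 10 8 17)(2 15 11 13) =[10, 1, 15, 3, 4, 5, 6, 7, 17, 9, 8, 13, 12, 2, 14, 11, 16, 0]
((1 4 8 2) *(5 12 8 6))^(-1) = ((1 4 6 5 12 8 2))^(-1) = (1 2 8 12 5 6 4)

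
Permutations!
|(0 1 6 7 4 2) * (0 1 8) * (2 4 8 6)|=4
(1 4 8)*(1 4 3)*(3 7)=(1 7 3)(4 8)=[0, 7, 2, 1, 8, 5, 6, 3, 4]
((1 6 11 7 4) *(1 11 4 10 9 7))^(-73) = ((1 6 4 11)(7 10 9))^(-73) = (1 11 4 6)(7 9 10)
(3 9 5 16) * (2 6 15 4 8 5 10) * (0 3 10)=(0 3 9)(2 6 15 4 8 5 16 10)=[3, 1, 6, 9, 8, 16, 15, 7, 5, 0, 2, 11, 12, 13, 14, 4, 10]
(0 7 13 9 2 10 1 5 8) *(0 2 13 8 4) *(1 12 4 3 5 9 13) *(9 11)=(13)(0 7 8 2 10 12 4)(1 11 9)(3 5)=[7, 11, 10, 5, 0, 3, 6, 8, 2, 1, 12, 9, 4, 13]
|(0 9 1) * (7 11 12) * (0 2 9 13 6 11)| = |(0 13 6 11 12 7)(1 2 9)| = 6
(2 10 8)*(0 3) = (0 3)(2 10 8) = [3, 1, 10, 0, 4, 5, 6, 7, 2, 9, 8]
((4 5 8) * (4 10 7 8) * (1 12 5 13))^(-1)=(1 13 4 5 12)(7 10 8)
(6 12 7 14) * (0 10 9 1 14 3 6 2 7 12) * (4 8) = (0 10 9 1 14 2 7 3 6)(4 8) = [10, 14, 7, 6, 8, 5, 0, 3, 4, 1, 9, 11, 12, 13, 2]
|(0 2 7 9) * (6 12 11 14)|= |(0 2 7 9)(6 12 11 14)|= 4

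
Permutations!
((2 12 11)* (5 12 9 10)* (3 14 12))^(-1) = (2 11 12 14 3 5 10 9)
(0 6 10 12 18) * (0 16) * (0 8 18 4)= (0 6 10 12 4)(8 18 16)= [6, 1, 2, 3, 0, 5, 10, 7, 18, 9, 12, 11, 4, 13, 14, 15, 8, 17, 16]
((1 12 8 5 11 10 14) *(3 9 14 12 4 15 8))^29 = (1 12 8 14 10 15 9 11 4 3 5)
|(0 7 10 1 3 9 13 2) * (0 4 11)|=10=|(0 7 10 1 3 9 13 2 4 11)|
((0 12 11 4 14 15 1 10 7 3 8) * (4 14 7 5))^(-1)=(0 8 3 7 4 5 10 1 15 14 11 12)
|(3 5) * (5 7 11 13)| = |(3 7 11 13 5)| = 5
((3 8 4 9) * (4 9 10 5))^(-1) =(3 9 8)(4 5 10) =((3 8 9)(4 10 5))^(-1)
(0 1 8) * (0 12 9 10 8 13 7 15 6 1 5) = (0 5)(1 13 7 15 6)(8 12 9 10) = [5, 13, 2, 3, 4, 0, 1, 15, 12, 10, 8, 11, 9, 7, 14, 6]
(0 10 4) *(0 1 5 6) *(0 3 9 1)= (0 10 4)(1 5 6 3 9)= [10, 5, 2, 9, 0, 6, 3, 7, 8, 1, 4]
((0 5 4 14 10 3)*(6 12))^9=((0 5 4 14 10 3)(6 12))^9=(0 14)(3 4)(5 10)(6 12)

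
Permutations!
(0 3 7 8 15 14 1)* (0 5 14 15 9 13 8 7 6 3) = [0, 5, 2, 6, 4, 14, 3, 7, 9, 13, 10, 11, 12, 8, 1, 15] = (15)(1 5 14)(3 6)(8 9 13)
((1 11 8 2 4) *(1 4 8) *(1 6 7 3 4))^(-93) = (1 7)(2 8)(3 11)(4 6)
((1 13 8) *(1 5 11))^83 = ((1 13 8 5 11))^83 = (1 5 13 11 8)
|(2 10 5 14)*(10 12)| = 5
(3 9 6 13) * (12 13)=(3 9 6 12 13)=[0, 1, 2, 9, 4, 5, 12, 7, 8, 6, 10, 11, 13, 3]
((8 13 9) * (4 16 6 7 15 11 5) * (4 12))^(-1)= (4 12 5 11 15 7 6 16)(8 9 13)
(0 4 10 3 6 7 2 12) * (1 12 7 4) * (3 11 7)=(0 1 12)(2 3 6 4 10 11 7)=[1, 12, 3, 6, 10, 5, 4, 2, 8, 9, 11, 7, 0]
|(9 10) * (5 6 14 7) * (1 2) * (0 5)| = |(0 5 6 14 7)(1 2)(9 10)| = 10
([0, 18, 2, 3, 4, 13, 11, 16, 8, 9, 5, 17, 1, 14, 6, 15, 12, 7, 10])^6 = (1 6)(5 7)(10 17)(11 18)(12 14)(13 16)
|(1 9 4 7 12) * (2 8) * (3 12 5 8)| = |(1 9 4 7 5 8 2 3 12)| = 9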